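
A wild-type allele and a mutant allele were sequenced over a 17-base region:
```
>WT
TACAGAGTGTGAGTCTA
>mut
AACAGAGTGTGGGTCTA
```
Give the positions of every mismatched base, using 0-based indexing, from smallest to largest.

0, 11

Scanning 0-based: 0: T/A; 11: A/G.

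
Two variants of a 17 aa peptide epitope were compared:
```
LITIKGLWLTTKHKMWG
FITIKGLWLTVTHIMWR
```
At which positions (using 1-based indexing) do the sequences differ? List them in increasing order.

Differences at position 1 (L→F), position 11 (T→V), position 12 (K→T), position 14 (K→I), position 17 (G→R).

1, 11, 12, 14, 17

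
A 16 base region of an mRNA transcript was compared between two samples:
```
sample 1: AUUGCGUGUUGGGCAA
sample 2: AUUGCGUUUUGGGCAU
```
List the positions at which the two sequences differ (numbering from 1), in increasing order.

8, 16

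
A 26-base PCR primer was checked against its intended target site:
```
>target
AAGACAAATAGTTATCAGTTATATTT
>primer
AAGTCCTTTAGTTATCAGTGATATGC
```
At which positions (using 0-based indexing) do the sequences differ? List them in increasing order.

Differences at position 3 (A→T), position 5 (A→C), position 6 (A→T), position 7 (A→T), position 19 (T→G), position 24 (T→G), position 25 (T→C).

3, 5, 6, 7, 19, 24, 25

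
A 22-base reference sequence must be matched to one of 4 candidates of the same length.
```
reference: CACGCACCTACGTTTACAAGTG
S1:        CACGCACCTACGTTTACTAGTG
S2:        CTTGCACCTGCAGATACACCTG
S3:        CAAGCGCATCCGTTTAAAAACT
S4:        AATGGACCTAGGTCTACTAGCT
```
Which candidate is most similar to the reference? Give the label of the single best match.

S1 differs at 1 position; S2 differs at 8 positions; S3 differs at 8 positions; S4 differs at 8 positions. The closest is S1.

S1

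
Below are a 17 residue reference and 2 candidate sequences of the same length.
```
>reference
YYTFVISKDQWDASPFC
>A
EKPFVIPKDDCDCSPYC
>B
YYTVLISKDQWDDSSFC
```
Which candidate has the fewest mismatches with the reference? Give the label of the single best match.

Hamming distances to reference — A: 8; B: 4.
Smallest is B with 4 mismatches.

B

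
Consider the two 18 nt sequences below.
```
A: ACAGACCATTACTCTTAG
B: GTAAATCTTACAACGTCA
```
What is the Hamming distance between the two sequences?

The sequences differ at positions 1, 2, 4, 6, 8, 10, 11, 12, 13, 15, 17, 18 (1-based) — 12 in total.

12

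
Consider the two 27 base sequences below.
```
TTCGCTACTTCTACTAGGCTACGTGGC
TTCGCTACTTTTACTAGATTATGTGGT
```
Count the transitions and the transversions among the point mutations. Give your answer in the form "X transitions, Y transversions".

5 transitions, 0 transversions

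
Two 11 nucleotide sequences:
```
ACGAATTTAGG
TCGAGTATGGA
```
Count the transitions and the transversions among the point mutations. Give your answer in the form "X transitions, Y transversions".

3 transitions, 2 transversions

Transitions (purine↔purine or pyrimidine↔pyrimidine): 5 A→G, 9 A→G, 11 G→A.
Transversions (purine↔pyrimidine): 1 A→T, 7 T→A.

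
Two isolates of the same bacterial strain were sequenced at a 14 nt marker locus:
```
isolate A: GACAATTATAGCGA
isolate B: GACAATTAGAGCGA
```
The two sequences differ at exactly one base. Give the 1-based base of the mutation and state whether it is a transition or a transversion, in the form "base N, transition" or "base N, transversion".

base 9, transversion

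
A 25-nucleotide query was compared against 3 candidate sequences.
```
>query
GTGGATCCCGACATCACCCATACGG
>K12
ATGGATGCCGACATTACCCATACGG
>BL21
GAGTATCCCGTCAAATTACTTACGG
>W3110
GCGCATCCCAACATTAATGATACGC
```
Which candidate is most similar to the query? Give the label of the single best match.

K12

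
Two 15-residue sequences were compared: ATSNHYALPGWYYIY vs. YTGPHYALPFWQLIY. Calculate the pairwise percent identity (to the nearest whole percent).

60%

Mismatches at positions 1, 3, 4, 10, 12, 13 (1-based): 6 of 15.
Identical positions: 9/15 = 60% → 60%.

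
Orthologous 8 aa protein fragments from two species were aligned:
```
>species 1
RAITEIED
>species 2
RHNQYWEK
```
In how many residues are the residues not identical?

6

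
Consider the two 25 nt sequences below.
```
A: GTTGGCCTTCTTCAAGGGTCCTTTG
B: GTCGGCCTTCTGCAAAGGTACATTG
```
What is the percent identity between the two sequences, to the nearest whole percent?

5 positions differ (3, 12, 16, 20, 22), so 20 of 25 match: 20/25 = 80%.

80%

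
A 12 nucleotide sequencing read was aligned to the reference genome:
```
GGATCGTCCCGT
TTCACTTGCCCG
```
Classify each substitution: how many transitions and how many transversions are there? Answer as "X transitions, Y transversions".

0 transitions, 8 transversions

Mismatches (1-based):
site 1: G→T (purine→pyrimidine, transversion)
site 2: G→T (purine→pyrimidine, transversion)
site 3: A→C (purine→pyrimidine, transversion)
site 4: T→A (pyrimidine→purine, transversion)
site 6: G→T (purine→pyrimidine, transversion)
site 8: C→G (pyrimidine→purine, transversion)
site 11: G→C (purine→pyrimidine, transversion)
site 12: T→G (pyrimidine→purine, transversion)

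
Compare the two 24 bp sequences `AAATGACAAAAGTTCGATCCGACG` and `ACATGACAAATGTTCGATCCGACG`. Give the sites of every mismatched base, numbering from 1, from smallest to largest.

Scanning 1-based: 2: A/C; 11: A/T.

2, 11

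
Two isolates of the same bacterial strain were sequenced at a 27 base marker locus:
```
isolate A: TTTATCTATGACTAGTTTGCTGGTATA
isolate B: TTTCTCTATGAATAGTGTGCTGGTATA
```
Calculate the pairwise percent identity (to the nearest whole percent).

Mismatches at positions 4, 12, 17 (1-based): 3 of 27.
Identical positions: 24/27 = 88.89% → 89%.

89%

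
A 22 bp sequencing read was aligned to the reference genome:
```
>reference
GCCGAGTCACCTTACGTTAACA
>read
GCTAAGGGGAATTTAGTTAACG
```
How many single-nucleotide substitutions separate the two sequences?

The sequences differ at bases 3, 4, 7, 8, 9, 10, 11, 14, 15, 22 (1-based) — 10 in total.

10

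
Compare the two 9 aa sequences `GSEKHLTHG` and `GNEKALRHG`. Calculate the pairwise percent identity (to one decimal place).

3 positions differ (2, 5, 7), so 6 of 9 match: 6/9 = 66.67%.

66.7%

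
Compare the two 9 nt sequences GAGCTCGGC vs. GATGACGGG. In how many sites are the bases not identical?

4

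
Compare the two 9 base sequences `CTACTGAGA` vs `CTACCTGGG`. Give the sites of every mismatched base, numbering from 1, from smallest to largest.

5, 6, 7, 9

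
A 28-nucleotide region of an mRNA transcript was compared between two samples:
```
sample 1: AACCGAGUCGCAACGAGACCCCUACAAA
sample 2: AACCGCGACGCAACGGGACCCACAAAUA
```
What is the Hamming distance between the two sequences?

Mismatches (1-based): site 6: A→C; site 8: U→A; site 16: A→G; site 22: C→A; site 23: U→C; site 25: C→A; site 27: A→U.

7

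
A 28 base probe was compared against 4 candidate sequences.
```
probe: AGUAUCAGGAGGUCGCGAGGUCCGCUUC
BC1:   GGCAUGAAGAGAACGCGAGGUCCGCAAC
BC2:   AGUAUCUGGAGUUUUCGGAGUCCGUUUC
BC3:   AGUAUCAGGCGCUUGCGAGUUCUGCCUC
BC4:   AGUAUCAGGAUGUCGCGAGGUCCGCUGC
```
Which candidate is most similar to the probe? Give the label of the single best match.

BC1 differs at 8 positions; BC2 differs at 7 positions; BC3 differs at 6 positions; BC4 differs at 2 positions. The closest is BC4.

BC4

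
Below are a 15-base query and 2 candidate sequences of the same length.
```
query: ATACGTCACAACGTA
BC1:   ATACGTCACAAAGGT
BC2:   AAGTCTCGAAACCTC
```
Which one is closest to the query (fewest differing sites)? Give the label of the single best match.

BC1

BC1 differs at 3 sites; BC2 differs at 8 sites. The closest is BC1.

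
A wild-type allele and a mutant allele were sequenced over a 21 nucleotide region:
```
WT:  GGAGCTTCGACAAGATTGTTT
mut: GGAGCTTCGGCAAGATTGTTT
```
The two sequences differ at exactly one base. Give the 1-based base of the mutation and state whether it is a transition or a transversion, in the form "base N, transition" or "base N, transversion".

base 10, transition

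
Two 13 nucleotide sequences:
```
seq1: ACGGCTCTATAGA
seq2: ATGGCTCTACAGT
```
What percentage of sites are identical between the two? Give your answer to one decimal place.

76.9%

3 positions differ (2, 10, 13), so 10 of 13 match: 10/13 = 76.92%.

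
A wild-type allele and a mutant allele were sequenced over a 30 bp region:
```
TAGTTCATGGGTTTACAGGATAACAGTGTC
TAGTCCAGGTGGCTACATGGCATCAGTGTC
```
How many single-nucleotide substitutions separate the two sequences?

9

Comparing position by position, 9 bases differ: 5 (T/C), 8 (T/G), 10 (G/T), 12 (T/G), 13 (T/C), 18 (G/T), 20 (A/G), 21 (T/C), 23 (A/T).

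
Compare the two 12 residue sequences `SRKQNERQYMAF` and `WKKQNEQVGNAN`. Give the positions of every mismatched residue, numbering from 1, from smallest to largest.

Scanning 1-based: 1: S/W; 2: R/K; 7: R/Q; 8: Q/V; 9: Y/G; 10: M/N; 12: F/N.

1, 2, 7, 8, 9, 10, 12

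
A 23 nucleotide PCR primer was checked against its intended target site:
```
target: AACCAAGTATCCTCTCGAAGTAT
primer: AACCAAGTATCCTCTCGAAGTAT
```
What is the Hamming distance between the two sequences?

0

The two sequences are identical at every position.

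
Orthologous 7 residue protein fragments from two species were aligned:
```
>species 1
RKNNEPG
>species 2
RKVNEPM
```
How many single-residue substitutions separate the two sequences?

2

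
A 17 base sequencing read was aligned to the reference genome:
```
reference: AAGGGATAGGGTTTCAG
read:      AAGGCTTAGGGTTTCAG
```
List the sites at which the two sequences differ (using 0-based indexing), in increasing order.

4, 5

Differences at site 4 (G→C), site 5 (A→T).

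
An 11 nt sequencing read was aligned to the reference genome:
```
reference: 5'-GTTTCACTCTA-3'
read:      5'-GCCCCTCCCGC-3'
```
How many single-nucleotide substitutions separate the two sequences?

The sequences differ at positions 2, 3, 4, 6, 8, 10, 11 (1-based) — 7 in total.

7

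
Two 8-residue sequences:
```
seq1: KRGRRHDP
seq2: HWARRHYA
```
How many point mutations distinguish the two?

5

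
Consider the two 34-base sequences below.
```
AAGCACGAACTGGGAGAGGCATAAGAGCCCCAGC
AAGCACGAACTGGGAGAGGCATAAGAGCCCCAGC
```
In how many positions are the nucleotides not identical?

0

The two sequences are identical at every position.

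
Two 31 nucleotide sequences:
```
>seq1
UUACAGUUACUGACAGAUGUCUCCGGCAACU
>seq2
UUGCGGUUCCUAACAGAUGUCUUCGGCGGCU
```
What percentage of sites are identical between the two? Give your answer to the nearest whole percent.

Mismatches at positions 3, 5, 9, 12, 23, 28, 29 (1-based): 7 of 31.
Identical positions: 24/31 = 77.42% → 77%.

77%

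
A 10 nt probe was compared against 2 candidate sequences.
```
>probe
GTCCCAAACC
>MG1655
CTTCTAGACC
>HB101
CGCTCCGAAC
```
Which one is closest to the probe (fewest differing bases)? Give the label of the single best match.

MG1655

MG1655 differs at 4 bases; HB101 differs at 6 bases. The closest is MG1655.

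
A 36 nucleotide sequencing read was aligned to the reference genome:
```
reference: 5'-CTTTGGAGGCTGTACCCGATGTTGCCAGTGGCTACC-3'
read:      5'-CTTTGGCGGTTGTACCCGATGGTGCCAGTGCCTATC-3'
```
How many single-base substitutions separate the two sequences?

5

Mismatches (1-based): position 7: A→C; position 10: C→T; position 22: T→G; position 31: G→C; position 35: C→T.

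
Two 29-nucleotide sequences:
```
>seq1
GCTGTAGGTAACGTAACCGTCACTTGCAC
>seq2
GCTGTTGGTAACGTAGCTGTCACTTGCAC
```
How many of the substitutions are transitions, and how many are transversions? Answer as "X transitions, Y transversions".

Mismatches (1-based):
position 6: A→T (purine→pyrimidine, transversion)
position 16: A→G (purine→purine, transition)
position 18: C→T (pyrimidine→pyrimidine, transition)

2 transitions, 1 transversion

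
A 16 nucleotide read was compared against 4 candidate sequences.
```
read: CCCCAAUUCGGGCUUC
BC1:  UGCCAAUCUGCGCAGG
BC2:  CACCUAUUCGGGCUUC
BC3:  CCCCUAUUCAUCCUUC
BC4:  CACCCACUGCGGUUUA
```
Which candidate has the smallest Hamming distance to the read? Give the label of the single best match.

BC2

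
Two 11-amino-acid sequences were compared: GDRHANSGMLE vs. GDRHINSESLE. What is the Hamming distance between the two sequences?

3

Comparing position by position, 3 positions differ: 5 (A/I), 8 (G/E), 9 (M/S).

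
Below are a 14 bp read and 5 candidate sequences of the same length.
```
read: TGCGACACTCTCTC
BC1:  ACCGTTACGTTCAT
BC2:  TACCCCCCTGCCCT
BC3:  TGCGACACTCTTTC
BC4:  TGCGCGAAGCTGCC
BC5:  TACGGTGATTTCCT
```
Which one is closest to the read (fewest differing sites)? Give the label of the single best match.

BC1 differs at 8 sites; BC2 differs at 8 sites; BC3 differs at 1 site; BC4 differs at 6 sites; BC5 differs at 8 sites. The closest is BC3.

BC3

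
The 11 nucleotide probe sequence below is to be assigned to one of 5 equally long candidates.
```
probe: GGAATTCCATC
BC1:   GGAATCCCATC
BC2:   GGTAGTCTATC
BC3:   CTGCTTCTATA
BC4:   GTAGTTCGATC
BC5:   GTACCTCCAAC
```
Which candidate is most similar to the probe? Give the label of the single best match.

BC1 differs at 1 base; BC2 differs at 3 bases; BC3 differs at 6 bases; BC4 differs at 3 bases; BC5 differs at 4 bases. The closest is BC1.

BC1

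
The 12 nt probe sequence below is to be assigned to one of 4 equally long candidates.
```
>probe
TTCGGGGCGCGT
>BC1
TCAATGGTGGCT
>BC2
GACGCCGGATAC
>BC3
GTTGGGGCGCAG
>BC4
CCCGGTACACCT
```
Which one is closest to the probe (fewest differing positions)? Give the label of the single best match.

BC1 differs at 7 positions; BC2 differs at 9 positions; BC3 differs at 4 positions; BC4 differs at 6 positions. The closest is BC3.

BC3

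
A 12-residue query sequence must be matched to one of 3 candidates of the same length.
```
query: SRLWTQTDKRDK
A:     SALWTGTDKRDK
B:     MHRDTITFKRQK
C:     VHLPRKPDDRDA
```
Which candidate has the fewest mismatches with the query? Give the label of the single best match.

A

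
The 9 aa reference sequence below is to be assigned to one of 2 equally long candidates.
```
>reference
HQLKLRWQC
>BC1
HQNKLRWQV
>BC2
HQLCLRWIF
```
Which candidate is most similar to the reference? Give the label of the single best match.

BC1

Hamming distances to reference — BC1: 2; BC2: 3.
Smallest is BC1 with 2 mismatches.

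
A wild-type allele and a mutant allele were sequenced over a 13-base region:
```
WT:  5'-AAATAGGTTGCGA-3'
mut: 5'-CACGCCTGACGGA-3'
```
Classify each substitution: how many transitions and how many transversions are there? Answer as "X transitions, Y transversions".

Transitions (purine↔purine or pyrimidine↔pyrimidine): none.
Transversions (purine↔pyrimidine): 1 A→C, 3 A→C, 4 T→G, 5 A→C, 6 G→C, 7 G→T, 8 T→G, 9 T→A, 10 G→C, 11 C→G.

0 transitions, 10 transversions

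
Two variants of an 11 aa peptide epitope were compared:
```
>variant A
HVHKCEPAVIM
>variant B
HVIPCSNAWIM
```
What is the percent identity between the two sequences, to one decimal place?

Mismatches at positions 3, 4, 6, 7, 9 (1-based): 5 of 11.
Identical positions: 6/11 = 54.55% → 54.5%.

54.5%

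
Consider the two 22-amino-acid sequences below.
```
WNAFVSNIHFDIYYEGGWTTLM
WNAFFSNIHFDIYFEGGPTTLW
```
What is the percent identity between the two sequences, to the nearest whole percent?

82%

Mismatches at positions 5, 14, 18, 22 (1-based): 4 of 22.
Identical positions: 18/22 = 81.82% → 82%.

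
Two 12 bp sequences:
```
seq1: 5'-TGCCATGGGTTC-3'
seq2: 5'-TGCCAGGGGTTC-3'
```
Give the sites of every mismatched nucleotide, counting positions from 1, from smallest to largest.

Differences at site 6 (T→G).

6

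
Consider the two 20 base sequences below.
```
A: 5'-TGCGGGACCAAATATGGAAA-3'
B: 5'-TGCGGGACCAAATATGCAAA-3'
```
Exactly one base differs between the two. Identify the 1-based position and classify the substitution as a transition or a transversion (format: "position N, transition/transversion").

position 17, transversion

Position 17 changes G→C. G is a purine and C is a pyrimidine, so this is a transversion.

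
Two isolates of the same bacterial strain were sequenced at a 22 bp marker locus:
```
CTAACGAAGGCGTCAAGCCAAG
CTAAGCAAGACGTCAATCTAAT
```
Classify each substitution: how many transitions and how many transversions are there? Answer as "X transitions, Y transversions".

Mismatches (1-based):
base 5: C→G (pyrimidine→purine, transversion)
base 6: G→C (purine→pyrimidine, transversion)
base 10: G→A (purine→purine, transition)
base 17: G→T (purine→pyrimidine, transversion)
base 19: C→T (pyrimidine→pyrimidine, transition)
base 22: G→T (purine→pyrimidine, transversion)

2 transitions, 4 transversions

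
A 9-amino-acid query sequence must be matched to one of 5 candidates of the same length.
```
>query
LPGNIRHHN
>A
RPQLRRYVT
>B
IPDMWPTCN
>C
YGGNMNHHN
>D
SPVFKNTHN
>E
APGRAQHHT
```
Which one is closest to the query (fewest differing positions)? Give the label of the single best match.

C

Hamming distances to query — A: 7; B: 7; C: 4; D: 6; E: 5.
Smallest is C with 4 mismatches.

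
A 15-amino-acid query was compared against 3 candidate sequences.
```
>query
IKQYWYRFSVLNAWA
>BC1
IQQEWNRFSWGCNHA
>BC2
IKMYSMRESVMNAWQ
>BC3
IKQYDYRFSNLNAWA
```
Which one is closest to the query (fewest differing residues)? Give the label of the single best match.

BC3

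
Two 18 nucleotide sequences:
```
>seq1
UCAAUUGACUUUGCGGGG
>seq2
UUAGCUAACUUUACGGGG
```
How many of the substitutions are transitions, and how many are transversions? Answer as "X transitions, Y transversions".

Transitions (purine↔purine or pyrimidine↔pyrimidine): 2 C→U, 4 A→G, 5 U→C, 7 G→A, 13 G→A.
Transversions (purine↔pyrimidine): none.

5 transitions, 0 transversions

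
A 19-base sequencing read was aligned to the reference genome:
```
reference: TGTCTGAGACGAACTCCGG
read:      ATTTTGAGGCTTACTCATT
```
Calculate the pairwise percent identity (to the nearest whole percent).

53%

Mismatches at positions 1, 2, 4, 9, 11, 12, 17, 18, 19 (1-based): 9 of 19.
Identical positions: 10/19 = 52.63% → 53%.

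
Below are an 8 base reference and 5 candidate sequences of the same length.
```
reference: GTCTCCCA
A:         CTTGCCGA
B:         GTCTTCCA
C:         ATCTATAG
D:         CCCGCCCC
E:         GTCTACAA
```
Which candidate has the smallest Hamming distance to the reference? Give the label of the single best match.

A differs at 4 bases; B differs at 1 base; C differs at 5 bases; D differs at 4 bases; E differs at 2 bases. The closest is B.

B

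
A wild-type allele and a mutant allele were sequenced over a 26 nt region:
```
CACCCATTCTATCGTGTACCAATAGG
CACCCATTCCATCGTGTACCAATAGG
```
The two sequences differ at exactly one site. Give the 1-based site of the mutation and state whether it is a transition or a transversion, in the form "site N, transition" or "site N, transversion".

site 10, transition

Site 10 changes T→C. T is a pyrimidine and C is a pyrimidine, so this is a transition.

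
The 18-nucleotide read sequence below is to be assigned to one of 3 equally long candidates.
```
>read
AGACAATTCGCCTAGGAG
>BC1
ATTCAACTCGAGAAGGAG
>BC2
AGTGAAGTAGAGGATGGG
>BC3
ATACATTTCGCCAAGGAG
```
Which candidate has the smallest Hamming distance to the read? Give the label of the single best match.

BC3

Hamming distances to read — BC1: 6; BC2: 9; BC3: 3.
Smallest is BC3 with 3 mismatches.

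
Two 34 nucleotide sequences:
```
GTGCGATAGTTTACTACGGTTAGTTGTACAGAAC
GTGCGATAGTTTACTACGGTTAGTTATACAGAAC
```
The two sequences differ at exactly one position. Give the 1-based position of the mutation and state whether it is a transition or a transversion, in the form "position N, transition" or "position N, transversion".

The sequences differ only at position 26: G→A (purine→purine), a transition.

position 26, transition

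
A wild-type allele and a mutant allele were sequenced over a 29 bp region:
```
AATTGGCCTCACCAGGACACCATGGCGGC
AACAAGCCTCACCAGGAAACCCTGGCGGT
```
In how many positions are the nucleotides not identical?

6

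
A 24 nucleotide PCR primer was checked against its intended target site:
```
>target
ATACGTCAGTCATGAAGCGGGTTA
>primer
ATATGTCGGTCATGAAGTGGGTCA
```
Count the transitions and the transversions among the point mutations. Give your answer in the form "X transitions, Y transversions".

4 transitions, 0 transversions

Transitions (purine↔purine or pyrimidine↔pyrimidine): 4 C→T, 8 A→G, 18 C→T, 23 T→C.
Transversions (purine↔pyrimidine): none.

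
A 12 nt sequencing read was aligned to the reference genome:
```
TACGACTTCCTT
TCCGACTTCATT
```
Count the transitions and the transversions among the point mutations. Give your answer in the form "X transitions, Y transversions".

0 transitions, 2 transversions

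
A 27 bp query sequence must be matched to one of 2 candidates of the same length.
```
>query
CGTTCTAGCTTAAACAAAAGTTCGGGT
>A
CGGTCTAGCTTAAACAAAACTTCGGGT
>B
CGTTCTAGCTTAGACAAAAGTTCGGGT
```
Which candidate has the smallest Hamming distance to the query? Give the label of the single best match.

B

Hamming distances to query — A: 2; B: 1.
Smallest is B with 1 mismatch.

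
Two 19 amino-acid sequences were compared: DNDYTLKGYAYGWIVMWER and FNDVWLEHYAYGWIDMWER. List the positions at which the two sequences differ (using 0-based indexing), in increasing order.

0, 3, 4, 6, 7, 14

Differences at position 0 (D→F), position 3 (Y→V), position 4 (T→W), position 6 (K→E), position 7 (G→H), position 14 (V→D).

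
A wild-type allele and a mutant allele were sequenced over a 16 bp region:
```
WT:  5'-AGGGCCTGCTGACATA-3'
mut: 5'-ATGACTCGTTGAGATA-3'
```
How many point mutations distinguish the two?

Comparing position by position, 6 bases differ: 2 (G/T), 4 (G/A), 6 (C/T), 7 (T/C), 9 (C/T), 13 (C/G).

6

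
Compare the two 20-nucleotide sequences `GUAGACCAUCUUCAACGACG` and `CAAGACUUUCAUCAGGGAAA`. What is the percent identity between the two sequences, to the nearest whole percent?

9 positions differ (1, 2, 7, 8, 11, 15, 16, 19, 20), so 11 of 20 match: 11/20 = 55%.

55%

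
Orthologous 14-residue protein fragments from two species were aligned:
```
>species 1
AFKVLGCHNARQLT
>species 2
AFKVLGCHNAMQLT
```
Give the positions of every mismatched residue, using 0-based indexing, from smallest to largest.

10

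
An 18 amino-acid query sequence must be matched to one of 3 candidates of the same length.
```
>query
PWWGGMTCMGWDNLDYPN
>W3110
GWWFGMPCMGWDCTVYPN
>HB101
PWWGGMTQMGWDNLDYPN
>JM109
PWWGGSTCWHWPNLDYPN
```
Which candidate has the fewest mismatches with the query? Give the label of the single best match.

HB101

W3110 differs at 6 positions; HB101 differs at 1 position; JM109 differs at 4 positions. The closest is HB101.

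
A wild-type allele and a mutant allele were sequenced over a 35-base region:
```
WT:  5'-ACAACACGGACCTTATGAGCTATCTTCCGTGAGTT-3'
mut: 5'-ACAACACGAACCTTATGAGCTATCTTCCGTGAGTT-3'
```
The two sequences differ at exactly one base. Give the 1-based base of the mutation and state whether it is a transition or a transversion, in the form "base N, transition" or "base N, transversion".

The sequences differ only at base 9: G→A (purine→purine), a transition.

base 9, transition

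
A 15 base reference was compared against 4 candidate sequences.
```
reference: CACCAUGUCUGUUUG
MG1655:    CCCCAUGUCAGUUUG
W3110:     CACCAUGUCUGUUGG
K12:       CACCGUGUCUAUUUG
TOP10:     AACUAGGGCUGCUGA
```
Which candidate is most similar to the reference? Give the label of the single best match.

MG1655 differs at 2 positions; W3110 differs at 1 position; K12 differs at 2 positions; TOP10 differs at 7 positions. The closest is W3110.

W3110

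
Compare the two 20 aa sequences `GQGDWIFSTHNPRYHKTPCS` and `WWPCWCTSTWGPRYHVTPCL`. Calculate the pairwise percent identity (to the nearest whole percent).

10 positions differ (1, 2, 3, 4, 6, 7, 10, 11, 16, 20), so 10 of 20 match: 10/20 = 50%.

50%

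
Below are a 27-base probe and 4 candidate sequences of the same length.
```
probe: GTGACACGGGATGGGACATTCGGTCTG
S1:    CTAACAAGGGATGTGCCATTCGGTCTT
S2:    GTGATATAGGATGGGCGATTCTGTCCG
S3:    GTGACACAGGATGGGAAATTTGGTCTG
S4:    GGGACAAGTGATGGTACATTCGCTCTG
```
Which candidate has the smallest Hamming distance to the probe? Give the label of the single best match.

S1 differs at 6 bases; S2 differs at 7 bases; S3 differs at 3 bases; S4 differs at 5 bases. The closest is S3.

S3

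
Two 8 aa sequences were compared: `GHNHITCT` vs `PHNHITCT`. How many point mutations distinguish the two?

1

The sequences differ at residues 1 (1-based) — 1 in total.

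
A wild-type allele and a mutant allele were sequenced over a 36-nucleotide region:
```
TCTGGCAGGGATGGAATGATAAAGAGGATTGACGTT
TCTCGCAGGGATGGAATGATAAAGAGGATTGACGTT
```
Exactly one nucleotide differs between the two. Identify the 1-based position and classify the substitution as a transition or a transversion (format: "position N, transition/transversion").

position 4, transversion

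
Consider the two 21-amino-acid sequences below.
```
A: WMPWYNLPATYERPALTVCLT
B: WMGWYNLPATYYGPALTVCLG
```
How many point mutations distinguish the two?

4

Mismatches (1-based): residue 3: P→G; residue 12: E→Y; residue 13: R→G; residue 21: T→G.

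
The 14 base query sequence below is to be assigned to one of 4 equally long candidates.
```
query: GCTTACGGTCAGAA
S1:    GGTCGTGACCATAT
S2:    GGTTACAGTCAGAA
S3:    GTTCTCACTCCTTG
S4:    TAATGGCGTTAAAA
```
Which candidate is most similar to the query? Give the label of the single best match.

Hamming distances to query — S1: 8; S2: 2; S3: 9; S4: 8.
Smallest is S2 with 2 mismatches.

S2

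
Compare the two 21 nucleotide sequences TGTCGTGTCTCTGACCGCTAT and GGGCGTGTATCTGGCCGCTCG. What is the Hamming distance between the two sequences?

Comparing position by position, 6 sites differ: 1 (T/G), 3 (T/G), 9 (C/A), 14 (A/G), 20 (A/C), 21 (T/G).

6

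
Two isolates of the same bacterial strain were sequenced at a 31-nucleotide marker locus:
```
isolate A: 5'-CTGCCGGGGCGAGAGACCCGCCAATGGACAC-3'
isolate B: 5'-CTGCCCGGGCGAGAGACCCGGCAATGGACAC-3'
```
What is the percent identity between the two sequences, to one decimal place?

93.5%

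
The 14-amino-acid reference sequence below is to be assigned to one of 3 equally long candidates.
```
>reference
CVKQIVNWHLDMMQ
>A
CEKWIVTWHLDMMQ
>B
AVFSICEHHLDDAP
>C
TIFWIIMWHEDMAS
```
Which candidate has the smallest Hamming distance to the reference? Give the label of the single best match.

A

A differs at 3 residues; B differs at 9 residues; C differs at 9 residues. The closest is A.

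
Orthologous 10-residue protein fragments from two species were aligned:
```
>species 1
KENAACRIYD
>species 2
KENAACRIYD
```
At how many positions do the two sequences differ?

0

The two sequences are identical at every position.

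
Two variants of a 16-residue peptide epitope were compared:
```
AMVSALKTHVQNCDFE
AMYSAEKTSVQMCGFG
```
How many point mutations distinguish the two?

6

Mismatches (1-based): position 3: V→Y; position 6: L→E; position 9: H→S; position 12: N→M; position 14: D→G; position 16: E→G.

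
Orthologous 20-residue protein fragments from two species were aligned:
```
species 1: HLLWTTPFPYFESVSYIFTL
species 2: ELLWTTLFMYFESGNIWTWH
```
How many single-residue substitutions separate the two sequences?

The sequences differ at positions 1, 7, 9, 14, 15, 16, 17, 18, 19, 20 (1-based) — 10 in total.

10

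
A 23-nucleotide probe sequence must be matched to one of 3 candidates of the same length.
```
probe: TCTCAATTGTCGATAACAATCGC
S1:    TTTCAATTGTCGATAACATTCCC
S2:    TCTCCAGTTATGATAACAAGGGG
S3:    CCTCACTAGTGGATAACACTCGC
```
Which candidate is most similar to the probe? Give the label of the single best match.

S1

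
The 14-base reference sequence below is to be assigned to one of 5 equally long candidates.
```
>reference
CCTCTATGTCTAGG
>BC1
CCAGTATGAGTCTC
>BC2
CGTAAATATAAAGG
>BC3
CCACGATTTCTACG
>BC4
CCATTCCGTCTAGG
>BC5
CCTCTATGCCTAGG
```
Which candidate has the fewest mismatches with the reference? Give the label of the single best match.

BC5

BC1 differs at 7 bases; BC2 differs at 6 bases; BC3 differs at 4 bases; BC4 differs at 4 bases; BC5 differs at 1 base. The closest is BC5.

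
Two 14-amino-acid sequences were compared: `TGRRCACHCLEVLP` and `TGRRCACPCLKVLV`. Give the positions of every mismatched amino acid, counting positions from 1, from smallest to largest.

8, 11, 14

Differences at position 8 (H→P), position 11 (E→K), position 14 (P→V).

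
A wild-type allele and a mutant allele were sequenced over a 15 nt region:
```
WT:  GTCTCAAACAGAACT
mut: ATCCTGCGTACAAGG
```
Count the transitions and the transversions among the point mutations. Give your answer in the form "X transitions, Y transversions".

6 transitions, 4 transversions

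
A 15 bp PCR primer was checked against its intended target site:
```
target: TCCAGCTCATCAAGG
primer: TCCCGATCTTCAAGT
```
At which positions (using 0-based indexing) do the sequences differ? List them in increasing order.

Differences at position 3 (A→C), position 5 (C→A), position 8 (A→T), position 14 (G→T).

3, 5, 8, 14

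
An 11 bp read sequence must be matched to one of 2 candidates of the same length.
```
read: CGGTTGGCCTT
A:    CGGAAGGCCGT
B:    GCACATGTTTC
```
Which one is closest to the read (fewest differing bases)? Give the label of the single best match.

A

Hamming distances to read — A: 3; B: 9.
Smallest is A with 3 mismatches.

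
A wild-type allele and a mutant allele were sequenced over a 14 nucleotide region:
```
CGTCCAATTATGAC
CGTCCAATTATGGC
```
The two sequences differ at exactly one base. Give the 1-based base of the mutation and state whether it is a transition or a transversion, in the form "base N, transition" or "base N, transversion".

base 13, transition

The sequences differ only at base 13: A→G (purine→purine), a transition.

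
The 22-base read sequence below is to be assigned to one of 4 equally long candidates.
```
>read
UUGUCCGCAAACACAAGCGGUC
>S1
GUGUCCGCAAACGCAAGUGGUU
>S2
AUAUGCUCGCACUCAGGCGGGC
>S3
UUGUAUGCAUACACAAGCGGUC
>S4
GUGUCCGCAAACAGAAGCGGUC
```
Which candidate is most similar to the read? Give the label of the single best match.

S4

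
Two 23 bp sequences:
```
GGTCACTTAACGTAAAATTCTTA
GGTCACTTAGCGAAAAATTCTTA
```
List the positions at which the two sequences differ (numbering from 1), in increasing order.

10, 13

Differences at position 10 (A→G), position 13 (T→A).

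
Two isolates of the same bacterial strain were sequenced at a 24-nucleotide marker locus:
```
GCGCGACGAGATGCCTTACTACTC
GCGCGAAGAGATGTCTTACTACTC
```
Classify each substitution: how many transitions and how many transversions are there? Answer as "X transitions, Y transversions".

1 transition, 1 transversion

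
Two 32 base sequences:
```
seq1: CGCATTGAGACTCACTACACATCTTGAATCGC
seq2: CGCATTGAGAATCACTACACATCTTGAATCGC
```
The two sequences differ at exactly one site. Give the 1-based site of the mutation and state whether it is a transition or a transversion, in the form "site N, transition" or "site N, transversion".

site 11, transversion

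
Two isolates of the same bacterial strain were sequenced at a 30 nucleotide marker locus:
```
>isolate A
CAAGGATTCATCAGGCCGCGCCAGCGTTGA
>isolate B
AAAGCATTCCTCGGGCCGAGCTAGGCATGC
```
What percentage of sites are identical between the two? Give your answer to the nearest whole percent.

10 positions differ (1, 5, 10, 13, 19, 22, 25, 26, 27, 30), so 20 of 30 match: 20/30 = 66.67%.

67%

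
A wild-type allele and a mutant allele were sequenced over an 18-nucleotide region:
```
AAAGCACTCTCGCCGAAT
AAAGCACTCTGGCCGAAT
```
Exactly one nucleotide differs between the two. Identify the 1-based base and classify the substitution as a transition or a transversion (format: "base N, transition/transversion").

The sequences differ only at base 11: C→G (pyrimidine→purine), a transversion.

base 11, transversion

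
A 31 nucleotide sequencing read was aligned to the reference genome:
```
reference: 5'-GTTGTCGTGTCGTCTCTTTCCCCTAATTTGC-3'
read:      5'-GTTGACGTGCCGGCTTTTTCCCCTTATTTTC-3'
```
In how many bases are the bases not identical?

6

Comparing position by position, 6 bases differ: 5 (T/A), 10 (T/C), 13 (T/G), 16 (C/T), 25 (A/T), 30 (G/T).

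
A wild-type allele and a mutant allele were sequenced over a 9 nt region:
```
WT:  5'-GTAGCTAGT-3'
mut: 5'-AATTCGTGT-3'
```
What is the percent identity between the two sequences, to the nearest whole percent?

6 positions differ (1, 2, 3, 4, 6, 7), so 3 of 9 match: 3/9 = 33.33%.

33%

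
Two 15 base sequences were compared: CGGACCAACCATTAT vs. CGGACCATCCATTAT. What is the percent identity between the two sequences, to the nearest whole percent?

93%

1 position differs (8), so 14 of 15 match: 14/15 = 93.33%.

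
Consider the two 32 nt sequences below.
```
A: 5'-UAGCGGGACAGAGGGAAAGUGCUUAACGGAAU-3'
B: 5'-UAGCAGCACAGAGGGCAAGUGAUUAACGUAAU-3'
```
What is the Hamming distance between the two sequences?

The sequences differ at bases 5, 7, 16, 22, 29 (1-based) — 5 in total.

5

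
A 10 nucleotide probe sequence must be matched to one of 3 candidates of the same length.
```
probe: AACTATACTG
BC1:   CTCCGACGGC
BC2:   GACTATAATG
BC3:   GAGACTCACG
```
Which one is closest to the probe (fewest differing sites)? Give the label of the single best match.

Hamming distances to probe — BC1: 9; BC2: 2; BC3: 7.
Smallest is BC2 with 2 mismatches.

BC2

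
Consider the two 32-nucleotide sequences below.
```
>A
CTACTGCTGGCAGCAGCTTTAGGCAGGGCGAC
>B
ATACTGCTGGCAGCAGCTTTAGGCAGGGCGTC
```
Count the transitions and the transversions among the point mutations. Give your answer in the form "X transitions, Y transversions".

Transitions (purine↔purine or pyrimidine↔pyrimidine): none.
Transversions (purine↔pyrimidine): 1 C→A, 31 A→T.

0 transitions, 2 transversions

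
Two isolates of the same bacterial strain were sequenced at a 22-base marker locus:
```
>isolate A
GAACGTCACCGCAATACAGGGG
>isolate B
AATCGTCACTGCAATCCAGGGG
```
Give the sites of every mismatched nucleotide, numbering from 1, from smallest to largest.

Differences at site 1 (G→A), site 3 (A→T), site 10 (C→T), site 16 (A→C).

1, 3, 10, 16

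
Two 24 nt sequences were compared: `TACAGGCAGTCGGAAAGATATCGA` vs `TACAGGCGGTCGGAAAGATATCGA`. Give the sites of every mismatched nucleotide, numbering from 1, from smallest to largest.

Differences at site 8 (A→G).

8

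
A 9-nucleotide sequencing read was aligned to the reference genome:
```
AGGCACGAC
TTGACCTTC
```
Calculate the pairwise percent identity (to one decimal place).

33.3%

6 positions differ (1, 2, 4, 5, 7, 8), so 3 of 9 match: 3/9 = 33.33%.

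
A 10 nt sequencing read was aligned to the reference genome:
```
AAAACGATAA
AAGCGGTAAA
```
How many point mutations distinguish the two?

5

Mismatches (1-based): site 3: A→G; site 4: A→C; site 5: C→G; site 7: A→T; site 8: T→A.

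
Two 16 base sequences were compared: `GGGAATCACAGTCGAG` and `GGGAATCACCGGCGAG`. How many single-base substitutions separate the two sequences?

2

Mismatches (1-based): site 10: A→C; site 12: T→G.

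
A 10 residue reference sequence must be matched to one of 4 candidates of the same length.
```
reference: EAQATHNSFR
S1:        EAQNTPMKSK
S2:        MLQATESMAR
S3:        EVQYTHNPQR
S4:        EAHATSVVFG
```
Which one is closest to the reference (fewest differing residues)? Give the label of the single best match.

S1 differs at 6 residues; S2 differs at 6 residues; S3 differs at 4 residues; S4 differs at 5 residues. The closest is S3.

S3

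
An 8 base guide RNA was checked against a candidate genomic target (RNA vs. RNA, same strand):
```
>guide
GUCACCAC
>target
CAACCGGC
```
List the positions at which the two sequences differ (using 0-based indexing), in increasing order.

0, 1, 2, 3, 5, 6

Scanning 0-based: 0: G/C; 1: U/A; 2: C/A; 3: A/C; 5: C/G; 6: A/G.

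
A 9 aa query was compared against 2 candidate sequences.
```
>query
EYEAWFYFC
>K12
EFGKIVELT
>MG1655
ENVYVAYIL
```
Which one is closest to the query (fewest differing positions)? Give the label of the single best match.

MG1655

Hamming distances to query — K12: 8; MG1655: 7.
Smallest is MG1655 with 7 mismatches.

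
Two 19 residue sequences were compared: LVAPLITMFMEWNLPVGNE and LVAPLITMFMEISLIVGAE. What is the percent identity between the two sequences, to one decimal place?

78.9%

Mismatches at positions 12, 13, 15, 18 (1-based): 4 of 19.
Identical positions: 15/19 = 78.95% → 78.9%.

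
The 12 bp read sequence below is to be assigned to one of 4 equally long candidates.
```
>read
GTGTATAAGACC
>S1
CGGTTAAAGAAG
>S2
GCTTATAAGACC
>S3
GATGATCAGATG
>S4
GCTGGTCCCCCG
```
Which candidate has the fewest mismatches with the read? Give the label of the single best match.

S2

S1 differs at 6 positions; S2 differs at 2 positions; S3 differs at 6 positions; S4 differs at 9 positions. The closest is S2.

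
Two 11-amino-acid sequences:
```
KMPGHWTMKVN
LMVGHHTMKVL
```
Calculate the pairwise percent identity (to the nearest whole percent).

64%

Mismatches at positions 1, 3, 6, 11 (1-based): 4 of 11.
Identical positions: 7/11 = 63.64% → 64%.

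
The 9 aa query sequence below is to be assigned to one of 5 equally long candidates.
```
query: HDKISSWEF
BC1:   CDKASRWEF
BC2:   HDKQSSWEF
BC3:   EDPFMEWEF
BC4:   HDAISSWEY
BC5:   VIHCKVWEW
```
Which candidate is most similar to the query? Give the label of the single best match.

Hamming distances to query — BC1: 3; BC2: 1; BC3: 5; BC4: 2; BC5: 7.
Smallest is BC2 with 1 mismatch.

BC2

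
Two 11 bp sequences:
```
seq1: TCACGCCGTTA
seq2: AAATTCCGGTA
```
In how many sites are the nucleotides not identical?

5

Comparing position by position, 5 sites differ: 1 (T/A), 2 (C/A), 4 (C/T), 5 (G/T), 9 (T/G).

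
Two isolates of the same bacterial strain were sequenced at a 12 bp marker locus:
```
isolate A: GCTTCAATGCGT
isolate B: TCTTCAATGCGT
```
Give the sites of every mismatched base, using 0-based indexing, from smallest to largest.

0

Differences at site 0 (G→T).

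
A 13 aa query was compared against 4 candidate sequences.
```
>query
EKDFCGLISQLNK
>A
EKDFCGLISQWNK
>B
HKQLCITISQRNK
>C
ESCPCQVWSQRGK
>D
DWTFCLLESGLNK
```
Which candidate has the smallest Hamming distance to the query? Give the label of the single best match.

A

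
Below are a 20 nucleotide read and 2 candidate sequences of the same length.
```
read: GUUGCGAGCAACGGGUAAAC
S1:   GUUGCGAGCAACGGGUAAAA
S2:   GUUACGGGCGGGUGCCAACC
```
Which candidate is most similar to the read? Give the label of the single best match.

S1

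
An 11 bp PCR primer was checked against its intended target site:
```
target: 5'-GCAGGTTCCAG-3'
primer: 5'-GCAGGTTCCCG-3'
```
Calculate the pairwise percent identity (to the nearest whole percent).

1 position differs (10), so 10 of 11 match: 10/11 = 90.91%.

91%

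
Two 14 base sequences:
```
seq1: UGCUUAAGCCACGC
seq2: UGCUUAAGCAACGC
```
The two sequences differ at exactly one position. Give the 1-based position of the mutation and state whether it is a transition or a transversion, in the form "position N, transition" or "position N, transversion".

position 10, transversion

Position 10 changes C→A. C is a pyrimidine and A is a purine, so this is a transversion.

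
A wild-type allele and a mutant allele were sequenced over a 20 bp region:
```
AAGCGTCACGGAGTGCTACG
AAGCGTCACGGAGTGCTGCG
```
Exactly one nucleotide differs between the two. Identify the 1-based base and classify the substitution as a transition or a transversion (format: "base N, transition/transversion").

The sequences differ only at base 18: A→G (purine→purine), a transition.

base 18, transition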